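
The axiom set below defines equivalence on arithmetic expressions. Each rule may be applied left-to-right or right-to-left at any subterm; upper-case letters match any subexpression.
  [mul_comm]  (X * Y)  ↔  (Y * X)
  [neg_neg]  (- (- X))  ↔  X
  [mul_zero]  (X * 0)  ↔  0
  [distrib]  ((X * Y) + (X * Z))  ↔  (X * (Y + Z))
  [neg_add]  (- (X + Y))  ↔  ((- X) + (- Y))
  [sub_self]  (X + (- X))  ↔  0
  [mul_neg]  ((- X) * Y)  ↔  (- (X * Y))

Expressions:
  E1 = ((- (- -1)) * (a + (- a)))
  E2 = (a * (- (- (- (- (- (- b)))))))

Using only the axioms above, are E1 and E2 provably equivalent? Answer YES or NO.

NO

All listed rules preserve value, hence provable equivalence implies equal values everywhere; look for a separating assignment.
a=1, b=1 gives E1 ↦ 0, E2 ↦ 1; values differ ⇒ not provably equivalent.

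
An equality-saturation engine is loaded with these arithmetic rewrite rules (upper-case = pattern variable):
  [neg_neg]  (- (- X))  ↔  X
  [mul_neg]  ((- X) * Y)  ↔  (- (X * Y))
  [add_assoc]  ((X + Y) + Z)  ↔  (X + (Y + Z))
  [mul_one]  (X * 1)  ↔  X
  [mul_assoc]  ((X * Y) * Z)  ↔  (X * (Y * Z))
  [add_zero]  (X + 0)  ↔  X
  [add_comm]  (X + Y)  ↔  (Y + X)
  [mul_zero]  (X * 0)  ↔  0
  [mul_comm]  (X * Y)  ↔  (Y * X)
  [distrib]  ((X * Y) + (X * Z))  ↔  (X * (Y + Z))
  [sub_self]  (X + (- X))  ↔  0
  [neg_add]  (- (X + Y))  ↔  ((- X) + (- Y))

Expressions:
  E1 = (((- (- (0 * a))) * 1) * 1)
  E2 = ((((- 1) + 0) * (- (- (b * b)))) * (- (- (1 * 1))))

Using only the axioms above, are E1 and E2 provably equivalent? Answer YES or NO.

Every axiom is a valid identity, so a rewrite proof would force E1 and E2 to agree under every assignment.
At a=0, b=1: E1 = 0 but E2 = -1; they differ, so no derivation exists.

NO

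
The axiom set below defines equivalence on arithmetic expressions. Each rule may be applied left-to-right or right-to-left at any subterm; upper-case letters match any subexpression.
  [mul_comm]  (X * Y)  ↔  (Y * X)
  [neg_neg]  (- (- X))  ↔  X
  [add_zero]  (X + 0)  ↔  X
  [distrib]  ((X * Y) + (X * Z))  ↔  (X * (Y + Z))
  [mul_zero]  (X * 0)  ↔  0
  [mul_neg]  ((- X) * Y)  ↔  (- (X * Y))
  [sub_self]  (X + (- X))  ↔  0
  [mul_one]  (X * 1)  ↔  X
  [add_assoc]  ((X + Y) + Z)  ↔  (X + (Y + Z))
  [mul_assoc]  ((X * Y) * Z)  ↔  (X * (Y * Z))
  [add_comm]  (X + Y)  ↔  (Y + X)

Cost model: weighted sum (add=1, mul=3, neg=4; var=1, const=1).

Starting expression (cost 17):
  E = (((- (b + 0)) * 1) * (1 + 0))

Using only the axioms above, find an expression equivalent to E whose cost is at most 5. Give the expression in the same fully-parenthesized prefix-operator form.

(- b)   [cost 5]

step 1: mul_one (→) rewrites ((- (b + 0)) * 1) into (- (b + 0)), now ((- (b + 0)) * (1 + 0))
step 2: add_zero (→) rewrites (b + 0) into b, now ((- b) * (1 + 0))
step 3: add_zero (→) rewrites (1 + 0) into 1, now ((- b) * 1)
step 4: mul_one (→) rewrites ((- b) * 1) into (- b), reaching cost 5 (bound 5)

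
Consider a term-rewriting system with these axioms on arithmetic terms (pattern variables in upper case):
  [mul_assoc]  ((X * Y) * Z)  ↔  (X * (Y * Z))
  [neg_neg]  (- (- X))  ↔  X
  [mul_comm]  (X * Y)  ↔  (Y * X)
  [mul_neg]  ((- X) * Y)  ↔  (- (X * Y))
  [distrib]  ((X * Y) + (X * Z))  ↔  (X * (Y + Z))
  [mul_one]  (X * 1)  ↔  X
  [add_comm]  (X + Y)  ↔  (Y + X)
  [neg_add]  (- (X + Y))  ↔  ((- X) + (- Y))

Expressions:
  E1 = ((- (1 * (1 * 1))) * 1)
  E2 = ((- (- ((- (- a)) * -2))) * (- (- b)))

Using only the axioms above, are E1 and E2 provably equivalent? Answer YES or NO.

NO

All listed rules preserve value, hence provable equivalence implies equal values everywhere; look for a separating assignment.
a=0, b=0 gives E1 ↦ -1, E2 ↦ 0; values differ ⇒ not provably equivalent.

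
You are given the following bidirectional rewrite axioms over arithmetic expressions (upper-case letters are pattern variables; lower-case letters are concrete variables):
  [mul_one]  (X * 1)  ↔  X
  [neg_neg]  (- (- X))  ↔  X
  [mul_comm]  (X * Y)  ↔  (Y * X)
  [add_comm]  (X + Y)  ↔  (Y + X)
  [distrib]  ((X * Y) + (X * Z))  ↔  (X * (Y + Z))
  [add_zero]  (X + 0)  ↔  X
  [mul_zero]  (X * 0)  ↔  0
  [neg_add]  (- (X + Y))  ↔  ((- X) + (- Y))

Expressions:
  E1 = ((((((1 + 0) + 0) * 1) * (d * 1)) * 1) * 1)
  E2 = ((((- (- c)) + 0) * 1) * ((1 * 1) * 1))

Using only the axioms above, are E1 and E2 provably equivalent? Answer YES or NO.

NO

Every axiom is a valid identity, so a rewrite proof would force E1 and E2 to agree under every assignment.
At c=0, d=1: E1 = 1 but E2 = 0; they differ, so no derivation exists.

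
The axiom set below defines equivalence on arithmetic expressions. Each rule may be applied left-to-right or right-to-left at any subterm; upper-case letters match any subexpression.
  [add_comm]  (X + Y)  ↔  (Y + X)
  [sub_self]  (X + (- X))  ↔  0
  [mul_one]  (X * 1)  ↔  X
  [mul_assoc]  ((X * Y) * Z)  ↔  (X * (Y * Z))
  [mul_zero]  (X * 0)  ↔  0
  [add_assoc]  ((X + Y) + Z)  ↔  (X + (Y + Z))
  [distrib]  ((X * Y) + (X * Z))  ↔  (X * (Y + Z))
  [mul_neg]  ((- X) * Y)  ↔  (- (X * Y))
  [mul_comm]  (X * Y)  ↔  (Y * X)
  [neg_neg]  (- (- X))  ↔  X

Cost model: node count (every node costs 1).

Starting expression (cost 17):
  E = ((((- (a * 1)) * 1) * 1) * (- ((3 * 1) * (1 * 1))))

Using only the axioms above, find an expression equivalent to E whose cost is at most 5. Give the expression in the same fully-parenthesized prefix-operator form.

1. [mul_one →] ((- (a * 1)) * 1)  →  (- (a * 1));  E = (((- (a * 1)) * 1) * (- ((3 * 1) * (1 * 1))))
2. [mul_one →] (a * 1)  →  a;  E = (((- a) * 1) * (- ((3 * 1) * (1 * 1))))
3. [mul_neg →] ((- a) * 1)  →  (- (a * 1));  E = ((- (a * 1)) * (- ((3 * 1) * (1 * 1))))
4. [mul_one →] (a * 1)  →  a;  E = ((- a) * (- ((3 * 1) * (1 * 1))))
5. [mul_one →] (1 * 1)  →  1;  E = ((- a) * (- ((3 * 1) * 1)))
6. [mul_one →] ((3 * 1) * 1)  →  (3 * 1);  E = ((- a) * (- (3 * 1)))
7. [mul_comm →] ((- a) * (- (3 * 1)))  →  ((- (3 * 1)) * (- a))
8. [mul_one →] (3 * 1)  →  3;  cost 5 ≤ 5, done

((- 3) * (- a))   [cost 5]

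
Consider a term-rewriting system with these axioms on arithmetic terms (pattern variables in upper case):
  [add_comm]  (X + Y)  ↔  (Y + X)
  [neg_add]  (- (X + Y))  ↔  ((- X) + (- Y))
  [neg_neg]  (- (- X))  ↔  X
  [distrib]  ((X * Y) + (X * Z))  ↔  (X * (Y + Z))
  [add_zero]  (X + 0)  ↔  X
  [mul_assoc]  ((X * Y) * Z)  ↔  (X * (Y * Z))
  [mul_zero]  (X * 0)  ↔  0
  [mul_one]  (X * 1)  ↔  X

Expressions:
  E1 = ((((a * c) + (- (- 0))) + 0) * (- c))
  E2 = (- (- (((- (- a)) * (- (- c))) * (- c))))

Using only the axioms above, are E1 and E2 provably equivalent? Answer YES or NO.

1. [add_zero →] (((a * c) + (- (- 0))) + 0)  →  ((a * c) + (- (- 0)));  E1 = (((a * c) + (- (- 0))) * (- c))
2. [neg_neg →] (- (- 0))  →  0;  E1 = (((a * c) + 0) * (- c))
3. [add_zero →] ((a * c) + 0)  →  (a * c);  E1 = ((a * c) * (- c))
4. [neg_neg ←] a  →  (- (- a));  E1 = (((- (- a)) * c) * (- c))
5. [neg_neg ←] c  →  (- (- c));  E1 = (((- (- a)) * (- (- c))) * (- c))
6. [neg_neg ←] (((- (- a)) * (- (- c))) * (- c))  →  (- (- (((- (- a)) * (- (- c))) * (- c))));  this is E2

YES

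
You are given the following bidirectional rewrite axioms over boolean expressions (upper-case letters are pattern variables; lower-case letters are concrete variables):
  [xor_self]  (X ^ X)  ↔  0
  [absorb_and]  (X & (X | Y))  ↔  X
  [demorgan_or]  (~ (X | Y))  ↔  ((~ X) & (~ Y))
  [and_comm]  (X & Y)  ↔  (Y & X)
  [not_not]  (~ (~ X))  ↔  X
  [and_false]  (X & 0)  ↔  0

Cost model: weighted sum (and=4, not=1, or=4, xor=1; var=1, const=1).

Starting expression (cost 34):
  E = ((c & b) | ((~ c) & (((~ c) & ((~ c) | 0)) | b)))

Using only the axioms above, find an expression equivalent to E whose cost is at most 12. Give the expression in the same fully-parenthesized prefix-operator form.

1. [absorb_and →] ((~ c) & ((~ c) | 0))  →  (~ c);  E = ((c & b) | ((~ c) & ((~ c) | b)))
2. [absorb_and →] ((~ c) & ((~ c) | b))  →  (~ c);  cost 12 ≤ 12, done

((c & b) | (~ c))   [cost 12]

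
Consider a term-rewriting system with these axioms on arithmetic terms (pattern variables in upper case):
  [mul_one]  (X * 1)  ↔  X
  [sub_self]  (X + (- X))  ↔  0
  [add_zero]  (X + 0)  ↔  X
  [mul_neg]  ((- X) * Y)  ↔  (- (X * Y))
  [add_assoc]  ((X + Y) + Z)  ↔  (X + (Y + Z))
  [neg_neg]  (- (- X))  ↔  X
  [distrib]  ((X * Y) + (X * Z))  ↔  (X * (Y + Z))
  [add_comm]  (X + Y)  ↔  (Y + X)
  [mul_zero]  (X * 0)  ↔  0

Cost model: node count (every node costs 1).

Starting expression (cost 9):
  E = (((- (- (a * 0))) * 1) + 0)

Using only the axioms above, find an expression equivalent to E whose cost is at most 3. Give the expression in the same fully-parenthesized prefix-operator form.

(1) (((- (- (a * 0))) * 1) + 0)  =[add_zero →]=  ((- (- (a * 0))) * 1)
(2) (- (- (a * 0)))  =[neg_neg →]=  (a * 0)    ⊢ ((a * 0) * 1)
(3) ((a * 0) * 1)  =[mul_one →]=  (a * 0)    ⊢ cost 3, within 3

(a * 0)   [cost 3]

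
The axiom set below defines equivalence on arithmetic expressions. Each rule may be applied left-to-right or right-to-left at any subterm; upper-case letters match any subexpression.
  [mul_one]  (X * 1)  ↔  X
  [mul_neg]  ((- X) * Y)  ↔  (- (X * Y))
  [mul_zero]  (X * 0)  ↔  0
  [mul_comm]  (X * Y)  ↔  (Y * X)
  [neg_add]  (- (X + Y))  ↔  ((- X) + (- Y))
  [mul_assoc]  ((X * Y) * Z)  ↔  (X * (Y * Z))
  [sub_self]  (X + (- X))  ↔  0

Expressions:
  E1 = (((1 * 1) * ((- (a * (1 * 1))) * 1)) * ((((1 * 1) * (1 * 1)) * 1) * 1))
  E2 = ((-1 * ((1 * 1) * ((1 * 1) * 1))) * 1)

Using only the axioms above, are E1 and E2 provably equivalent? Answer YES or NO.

NO

Every axiom is a valid identity, so a rewrite proof would force E1 and E2 to agree under every assignment.
At a=0: E1 = 0 but E2 = -1; they differ, so no derivation exists.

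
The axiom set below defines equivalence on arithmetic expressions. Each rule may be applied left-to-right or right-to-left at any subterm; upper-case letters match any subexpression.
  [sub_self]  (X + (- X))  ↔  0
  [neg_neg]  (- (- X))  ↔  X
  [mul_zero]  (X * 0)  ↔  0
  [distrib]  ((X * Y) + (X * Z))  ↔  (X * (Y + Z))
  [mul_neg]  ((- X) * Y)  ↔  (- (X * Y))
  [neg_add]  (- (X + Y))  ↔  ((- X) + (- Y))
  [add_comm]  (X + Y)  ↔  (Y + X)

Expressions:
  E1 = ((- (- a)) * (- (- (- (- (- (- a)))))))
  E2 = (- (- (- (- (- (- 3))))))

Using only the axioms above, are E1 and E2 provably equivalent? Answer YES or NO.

The axioms are sound identities: if E1 ↔* E2 then E1 and E2 evaluate identically under any assignment.
Under a=0: E1 evaluates to 0, E2 to 3. Distinct ⇒ no rewrite sequence connects them.

NO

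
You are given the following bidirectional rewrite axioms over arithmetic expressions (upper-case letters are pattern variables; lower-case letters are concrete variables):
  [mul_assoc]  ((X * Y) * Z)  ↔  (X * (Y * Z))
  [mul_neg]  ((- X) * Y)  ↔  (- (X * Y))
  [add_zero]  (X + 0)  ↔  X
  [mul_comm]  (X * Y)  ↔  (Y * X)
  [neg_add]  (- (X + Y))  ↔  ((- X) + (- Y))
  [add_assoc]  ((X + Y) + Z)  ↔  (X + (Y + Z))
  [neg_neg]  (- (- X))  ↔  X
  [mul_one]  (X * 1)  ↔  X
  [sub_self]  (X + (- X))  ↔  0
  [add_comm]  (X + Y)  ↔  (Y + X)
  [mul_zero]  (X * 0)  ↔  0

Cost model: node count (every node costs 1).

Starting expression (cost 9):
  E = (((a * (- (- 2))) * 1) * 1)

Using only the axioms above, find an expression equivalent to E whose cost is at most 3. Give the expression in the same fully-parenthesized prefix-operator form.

(1) (((a * (- (- 2))) * 1) * 1)  =[mul_one →]=  ((a * (- (- 2))) * 1)
(2) (- (- 2))  =[neg_neg →]=  2    ⊢ ((a * 2) * 1)
(3) ((a * 2) * 1)  =[mul_one →]=  (a * 2)    ⊢ cost 3, within 3

(a * 2)   [cost 3]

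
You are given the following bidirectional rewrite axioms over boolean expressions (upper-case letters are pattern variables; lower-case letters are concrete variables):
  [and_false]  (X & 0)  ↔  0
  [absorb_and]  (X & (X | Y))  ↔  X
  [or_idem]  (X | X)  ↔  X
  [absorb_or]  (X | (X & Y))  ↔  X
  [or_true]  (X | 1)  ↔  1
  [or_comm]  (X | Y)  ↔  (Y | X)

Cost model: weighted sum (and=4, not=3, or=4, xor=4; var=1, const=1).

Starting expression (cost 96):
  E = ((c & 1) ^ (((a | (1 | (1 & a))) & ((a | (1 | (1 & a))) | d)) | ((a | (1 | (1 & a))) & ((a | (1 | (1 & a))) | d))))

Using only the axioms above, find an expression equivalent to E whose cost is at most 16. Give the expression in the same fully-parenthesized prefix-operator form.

(1) (((a | (1 | (1 & a))) & ((a | (1 | (1 & a))) | d)) | ((a | (1 | (1 & a))) & ((a | (1 | (1 & a))) | d)))  =[or_idem →]=  ((a | (1 | (1 & a))) & ((a | (1 | (1 & a))) | d))    ⊢ ((c & 1) ^ ((a | (1 | (1 & a))) & ((a | (1 | (1 & a))) | d)))
(2) ((a | (1 | (1 & a))) & ((a | (1 | (1 & a))) | d))  =[absorb_and →]=  (a | (1 | (1 & a)))    ⊢ ((c & 1) ^ (a | (1 | (1 & a))))
(3) (1 | (1 & a))  =[absorb_or →]=  1    ⊢ cost 16, within 16

((c & 1) ^ (a | 1))   [cost 16]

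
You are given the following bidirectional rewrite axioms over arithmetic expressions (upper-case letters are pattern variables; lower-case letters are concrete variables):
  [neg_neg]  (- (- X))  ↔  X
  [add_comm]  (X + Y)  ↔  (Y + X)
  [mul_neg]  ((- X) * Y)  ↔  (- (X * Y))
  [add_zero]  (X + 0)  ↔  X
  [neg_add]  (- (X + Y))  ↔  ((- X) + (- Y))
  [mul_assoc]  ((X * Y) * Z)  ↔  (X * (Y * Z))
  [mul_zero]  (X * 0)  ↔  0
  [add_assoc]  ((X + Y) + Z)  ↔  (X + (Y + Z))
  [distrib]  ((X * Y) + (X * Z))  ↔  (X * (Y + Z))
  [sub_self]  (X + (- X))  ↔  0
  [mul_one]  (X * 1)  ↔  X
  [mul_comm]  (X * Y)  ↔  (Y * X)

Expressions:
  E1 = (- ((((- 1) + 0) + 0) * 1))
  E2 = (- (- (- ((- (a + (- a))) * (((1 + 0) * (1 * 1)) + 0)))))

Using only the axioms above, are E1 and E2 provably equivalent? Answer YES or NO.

Every axiom is a valid identity, so a rewrite proof would force E1 and E2 to agree under every assignment.
At a=0: E1 = 1 but E2 = 0; they differ, so no derivation exists.

NO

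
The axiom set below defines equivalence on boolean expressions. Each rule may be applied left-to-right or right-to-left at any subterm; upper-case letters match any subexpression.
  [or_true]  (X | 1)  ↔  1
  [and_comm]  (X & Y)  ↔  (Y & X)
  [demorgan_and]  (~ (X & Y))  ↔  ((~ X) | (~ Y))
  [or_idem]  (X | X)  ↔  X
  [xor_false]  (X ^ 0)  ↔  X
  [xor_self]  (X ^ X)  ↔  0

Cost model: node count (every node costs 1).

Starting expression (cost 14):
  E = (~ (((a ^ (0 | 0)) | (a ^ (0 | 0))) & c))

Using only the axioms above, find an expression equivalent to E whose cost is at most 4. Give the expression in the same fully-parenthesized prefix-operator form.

(~ (a & c))   [cost 4]

1. [or_idem →] ((a ^ (0 | 0)) | (a ^ (0 | 0)))  →  (a ^ (0 | 0));  E = (~ ((a ^ (0 | 0)) & c))
2. [or_idem →] (0 | 0)  →  0;  E = (~ ((a ^ 0) & c))
3. [xor_false →] (a ^ 0)  →  a;  cost 4 ≤ 4, done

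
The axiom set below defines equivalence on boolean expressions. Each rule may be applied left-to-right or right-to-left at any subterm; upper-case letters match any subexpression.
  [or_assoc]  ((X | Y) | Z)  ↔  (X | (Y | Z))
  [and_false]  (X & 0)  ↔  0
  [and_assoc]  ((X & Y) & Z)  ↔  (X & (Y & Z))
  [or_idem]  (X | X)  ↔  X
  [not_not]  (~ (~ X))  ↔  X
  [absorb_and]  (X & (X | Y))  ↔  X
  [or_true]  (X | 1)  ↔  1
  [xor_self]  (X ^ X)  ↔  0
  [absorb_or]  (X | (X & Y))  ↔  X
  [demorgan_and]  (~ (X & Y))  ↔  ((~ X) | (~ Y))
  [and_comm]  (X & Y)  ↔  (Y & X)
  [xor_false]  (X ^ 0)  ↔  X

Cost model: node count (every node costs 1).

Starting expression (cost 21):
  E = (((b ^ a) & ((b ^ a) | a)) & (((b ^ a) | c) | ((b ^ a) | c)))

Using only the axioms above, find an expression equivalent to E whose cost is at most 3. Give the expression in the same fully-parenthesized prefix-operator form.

(1) ((b ^ a) & ((b ^ a) | a))  =[absorb_and →]=  (b ^ a)    ⊢ ((b ^ a) & (((b ^ a) | c) | ((b ^ a) | c)))
(2) (((b ^ a) | c) | ((b ^ a) | c))  =[or_idem →]=  ((b ^ a) | c)    ⊢ ((b ^ a) & ((b ^ a) | c))
(3) ((b ^ a) & ((b ^ a) | c))  =[absorb_and →]=  (b ^ a)    ⊢ cost 3, within 3

(b ^ a)   [cost 3]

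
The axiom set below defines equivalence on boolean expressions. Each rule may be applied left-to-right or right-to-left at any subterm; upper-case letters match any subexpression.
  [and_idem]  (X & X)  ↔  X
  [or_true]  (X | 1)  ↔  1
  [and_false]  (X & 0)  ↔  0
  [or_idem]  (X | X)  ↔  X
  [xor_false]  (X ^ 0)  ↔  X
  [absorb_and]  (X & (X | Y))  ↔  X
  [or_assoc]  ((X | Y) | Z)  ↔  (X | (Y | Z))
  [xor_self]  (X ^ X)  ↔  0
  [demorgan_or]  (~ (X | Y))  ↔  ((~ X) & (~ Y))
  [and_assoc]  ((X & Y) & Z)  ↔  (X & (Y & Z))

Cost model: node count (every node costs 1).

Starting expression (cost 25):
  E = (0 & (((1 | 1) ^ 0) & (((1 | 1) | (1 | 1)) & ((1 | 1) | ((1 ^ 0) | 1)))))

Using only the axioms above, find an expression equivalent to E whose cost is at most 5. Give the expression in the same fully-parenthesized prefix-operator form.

(0 & (1 | 1))   [cost 5]

(1) (1 ^ 0)  =[xor_false →]=  1    ⊢ (0 & (((1 | 1) ^ 0) & (((1 | 1) | (1 | 1)) & ((1 | 1) | (1 | 1)))))
(2) (((1 | 1) | (1 | 1)) & ((1 | 1) | (1 | 1)))  =[and_idem →]=  ((1 | 1) | (1 | 1))    ⊢ (0 & (((1 | 1) ^ 0) & ((1 | 1) | (1 | 1))))
(3) ((1 | 1) | (1 | 1))  =[or_idem →]=  (1 | 1)    ⊢ (0 & (((1 | 1) ^ 0) & (1 | 1)))
(4) ((1 | 1) ^ 0)  =[xor_false →]=  (1 | 1)    ⊢ (0 & ((1 | 1) & (1 | 1)))
(5) ((1 | 1) & (1 | 1))  =[and_idem →]=  (1 | 1)    ⊢ cost 5, within 5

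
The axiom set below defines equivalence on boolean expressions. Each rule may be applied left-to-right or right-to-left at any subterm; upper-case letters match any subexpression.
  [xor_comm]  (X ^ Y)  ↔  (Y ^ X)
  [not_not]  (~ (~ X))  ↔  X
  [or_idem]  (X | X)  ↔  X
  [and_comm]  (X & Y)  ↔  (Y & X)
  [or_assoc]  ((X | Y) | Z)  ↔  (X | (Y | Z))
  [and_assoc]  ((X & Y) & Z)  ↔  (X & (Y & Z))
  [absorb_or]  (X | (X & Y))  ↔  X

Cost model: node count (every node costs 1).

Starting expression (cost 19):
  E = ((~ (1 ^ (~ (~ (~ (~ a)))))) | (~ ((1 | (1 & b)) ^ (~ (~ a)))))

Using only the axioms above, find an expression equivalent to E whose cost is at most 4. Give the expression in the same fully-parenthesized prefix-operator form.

(1) (~ (~ a))  =[not_not →]=  a    ⊢ ((~ (1 ^ (~ (~ a)))) | (~ ((1 | (1 & b)) ^ (~ (~ a)))))
(2) (1 | (1 & b))  =[absorb_or →]=  1    ⊢ ((~ (1 ^ (~ (~ a)))) | (~ (1 ^ (~ (~ a)))))
(3) ((~ (1 ^ (~ (~ a)))) | (~ (1 ^ (~ (~ a)))))  =[or_idem →]=  (~ (1 ^ (~ (~ a))))
(4) (~ (~ a))  =[not_not →]=  a    ⊢ cost 4, within 4

(~ (1 ^ a))   [cost 4]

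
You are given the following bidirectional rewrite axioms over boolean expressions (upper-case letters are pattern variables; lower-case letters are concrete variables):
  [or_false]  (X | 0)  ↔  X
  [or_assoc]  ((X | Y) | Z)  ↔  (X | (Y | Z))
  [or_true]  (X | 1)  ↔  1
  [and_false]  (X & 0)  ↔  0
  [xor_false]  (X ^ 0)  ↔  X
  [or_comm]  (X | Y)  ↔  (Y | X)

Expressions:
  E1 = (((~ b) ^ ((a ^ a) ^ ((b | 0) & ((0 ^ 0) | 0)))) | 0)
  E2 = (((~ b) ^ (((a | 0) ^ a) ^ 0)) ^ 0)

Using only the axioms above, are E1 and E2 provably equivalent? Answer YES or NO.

YES

step 1: or_false (→) rewrites (((~ b) ^ ((a ^ a) ^ ((b | 0) & ((0 ^ 0) | 0)))) | 0) into ((~ b) ^ ((a ^ a) ^ ((b | 0) & ((0 ^ 0) | 0))))
step 2: or_false (→) rewrites ((0 ^ 0) | 0) into (0 ^ 0), now ((~ b) ^ ((a ^ a) ^ ((b | 0) & (0 ^ 0))))
step 3: or_false (→) rewrites (b | 0) into b, now ((~ b) ^ ((a ^ a) ^ (b & (0 ^ 0))))
step 4: xor_false (→) rewrites (0 ^ 0) into 0, now ((~ b) ^ ((a ^ a) ^ (b & 0)))
step 5: and_false (→) rewrites (b & 0) into 0, now ((~ b) ^ ((a ^ a) ^ 0))
step 6: xor_false (→) rewrites ((a ^ a) ^ 0) into (a ^ a), now ((~ b) ^ (a ^ a))
step 7: or_false (←) rewrites a into (a | 0), now ((~ b) ^ ((a | 0) ^ a))
step 8: xor_false (←) rewrites ((a | 0) ^ a) into (((a | 0) ^ a) ^ 0), now ((~ b) ^ (((a | 0) ^ a) ^ 0))
step 9: xor_false (←) rewrites ((~ b) ^ (((a | 0) ^ a) ^ 0)) into (((~ b) ^ (((a | 0) ^ a) ^ 0)) ^ 0), which is E2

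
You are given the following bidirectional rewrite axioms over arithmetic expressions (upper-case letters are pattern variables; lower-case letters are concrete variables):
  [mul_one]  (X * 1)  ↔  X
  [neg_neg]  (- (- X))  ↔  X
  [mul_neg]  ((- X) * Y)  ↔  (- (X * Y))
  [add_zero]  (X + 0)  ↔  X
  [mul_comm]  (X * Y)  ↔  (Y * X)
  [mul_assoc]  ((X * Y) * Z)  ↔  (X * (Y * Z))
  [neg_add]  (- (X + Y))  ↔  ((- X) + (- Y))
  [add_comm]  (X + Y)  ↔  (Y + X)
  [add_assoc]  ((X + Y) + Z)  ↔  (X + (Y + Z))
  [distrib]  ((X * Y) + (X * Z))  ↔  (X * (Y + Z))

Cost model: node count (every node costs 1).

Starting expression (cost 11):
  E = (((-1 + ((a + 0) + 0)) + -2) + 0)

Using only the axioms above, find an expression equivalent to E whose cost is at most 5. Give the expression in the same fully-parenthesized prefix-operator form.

step 1: add_zero (→) rewrites (a + 0) into a, now (((-1 + (a + 0)) + -2) + 0)
step 2: add_zero (→) rewrites (a + 0) into a, now (((-1 + a) + -2) + 0)
step 3: add_zero (→) rewrites (((-1 + a) + -2) + 0) into ((-1 + a) + -2), reaching cost 5 (bound 5)

((-1 + a) + -2)   [cost 5]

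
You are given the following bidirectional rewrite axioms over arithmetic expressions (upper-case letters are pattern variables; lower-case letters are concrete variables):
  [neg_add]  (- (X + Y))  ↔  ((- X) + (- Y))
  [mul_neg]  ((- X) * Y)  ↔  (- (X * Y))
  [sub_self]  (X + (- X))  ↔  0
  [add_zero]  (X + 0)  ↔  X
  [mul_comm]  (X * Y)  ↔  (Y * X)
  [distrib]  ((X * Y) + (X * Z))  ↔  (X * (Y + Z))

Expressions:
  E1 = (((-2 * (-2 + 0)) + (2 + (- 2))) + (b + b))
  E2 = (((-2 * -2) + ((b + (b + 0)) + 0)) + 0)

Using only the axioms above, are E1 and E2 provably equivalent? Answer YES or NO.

YES

step 1: add_zero (→) rewrites (-2 + 0) into -2, now (((-2 * -2) + (2 + (- 2))) + (b + b))
step 2: sub_self (→) rewrites (2 + (- 2)) into 0, now (((-2 * -2) + 0) + (b + b))
step 3: add_zero (→) rewrites ((-2 * -2) + 0) into (-2 * -2), now ((-2 * -2) + (b + b))
step 4: add_zero (←) rewrites ((-2 * -2) + (b + b)) into (((-2 * -2) + (b + b)) + 0)
step 5: add_zero (←) rewrites (b + b) into ((b + b) + 0), now (((-2 * -2) + ((b + b) + 0)) + 0)
step 6: add_zero (←) rewrites b into (b + 0), which is E2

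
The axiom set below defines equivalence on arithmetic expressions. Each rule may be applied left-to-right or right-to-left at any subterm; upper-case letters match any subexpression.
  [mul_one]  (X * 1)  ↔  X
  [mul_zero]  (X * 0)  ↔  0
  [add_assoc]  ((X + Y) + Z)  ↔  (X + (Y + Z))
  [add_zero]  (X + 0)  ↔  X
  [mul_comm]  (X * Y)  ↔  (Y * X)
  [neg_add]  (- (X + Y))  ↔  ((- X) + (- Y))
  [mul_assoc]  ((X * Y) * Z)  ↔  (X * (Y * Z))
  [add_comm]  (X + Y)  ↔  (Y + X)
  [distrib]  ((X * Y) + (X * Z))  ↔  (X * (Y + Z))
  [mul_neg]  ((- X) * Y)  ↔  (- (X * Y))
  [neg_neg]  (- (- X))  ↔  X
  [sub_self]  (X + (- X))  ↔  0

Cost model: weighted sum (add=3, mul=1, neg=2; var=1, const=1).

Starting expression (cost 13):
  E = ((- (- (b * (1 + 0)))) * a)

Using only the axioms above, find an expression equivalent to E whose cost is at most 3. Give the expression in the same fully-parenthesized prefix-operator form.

(1) (1 + 0)  =[add_zero →]=  1    ⊢ ((- (- (b * 1))) * a)
(2) (b * 1)  =[mul_one →]=  b    ⊢ ((- (- b)) * a)
(3) (- (- b))  =[neg_neg →]=  b    ⊢ cost 3, within 3

(b * a)   [cost 3]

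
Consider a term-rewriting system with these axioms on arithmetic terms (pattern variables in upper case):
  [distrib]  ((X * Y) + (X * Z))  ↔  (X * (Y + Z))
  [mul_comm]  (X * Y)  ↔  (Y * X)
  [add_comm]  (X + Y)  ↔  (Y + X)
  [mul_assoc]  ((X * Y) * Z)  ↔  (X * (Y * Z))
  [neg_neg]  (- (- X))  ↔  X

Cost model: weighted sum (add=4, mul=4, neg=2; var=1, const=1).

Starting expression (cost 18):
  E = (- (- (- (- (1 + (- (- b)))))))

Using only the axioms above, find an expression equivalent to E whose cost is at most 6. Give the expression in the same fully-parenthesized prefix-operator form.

1. [neg_neg →] (- (- (- (- (1 + (- (- b)))))))  →  (- (- (1 + (- (- b)))))
2. [neg_neg →] (- (- b))  →  b;  E = (- (- (1 + b)))
3. [neg_neg →] (- (- (1 + b)))  →  (1 + b);  cost 6 ≤ 6, done

(1 + b)   [cost 6]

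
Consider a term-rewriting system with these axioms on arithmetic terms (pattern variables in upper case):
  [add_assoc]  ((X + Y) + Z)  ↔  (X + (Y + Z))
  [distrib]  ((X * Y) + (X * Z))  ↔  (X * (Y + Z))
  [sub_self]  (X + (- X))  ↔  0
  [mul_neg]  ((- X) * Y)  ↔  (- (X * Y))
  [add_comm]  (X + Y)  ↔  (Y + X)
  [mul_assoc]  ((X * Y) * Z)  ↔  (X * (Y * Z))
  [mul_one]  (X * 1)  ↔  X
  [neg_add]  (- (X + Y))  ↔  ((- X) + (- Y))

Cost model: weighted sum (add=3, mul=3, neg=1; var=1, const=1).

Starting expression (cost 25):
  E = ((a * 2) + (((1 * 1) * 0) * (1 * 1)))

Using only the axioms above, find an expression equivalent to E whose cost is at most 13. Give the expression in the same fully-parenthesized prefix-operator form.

((a * 2) + (1 * 0))   [cost 13]

step 1: mul_one (→) rewrites (1 * 1) into 1, now ((a * 2) + (((1 * 1) * 0) * 1))
step 2: mul_one (→) rewrites (1 * 1) into 1, now ((a * 2) + ((1 * 0) * 1))
step 3: mul_one (→) rewrites ((1 * 0) * 1) into (1 * 0), reaching cost 13 (bound 13)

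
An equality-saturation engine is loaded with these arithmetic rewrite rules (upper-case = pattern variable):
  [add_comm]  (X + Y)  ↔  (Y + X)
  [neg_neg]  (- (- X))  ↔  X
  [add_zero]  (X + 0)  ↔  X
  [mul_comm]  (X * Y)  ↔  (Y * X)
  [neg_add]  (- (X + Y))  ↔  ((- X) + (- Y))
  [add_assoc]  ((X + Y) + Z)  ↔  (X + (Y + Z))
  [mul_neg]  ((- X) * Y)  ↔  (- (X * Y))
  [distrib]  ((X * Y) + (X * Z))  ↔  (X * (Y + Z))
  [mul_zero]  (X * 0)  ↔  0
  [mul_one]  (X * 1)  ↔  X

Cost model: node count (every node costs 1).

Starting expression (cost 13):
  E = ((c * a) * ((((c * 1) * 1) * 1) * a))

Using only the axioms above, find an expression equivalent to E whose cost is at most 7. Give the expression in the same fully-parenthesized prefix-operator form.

step 1: mul_one (→) rewrites (c * 1) into c, now ((c * a) * (((c * 1) * 1) * a))
step 2: mul_one (→) rewrites (c * 1) into c, now ((c * a) * ((c * 1) * a))
step 3: mul_one (→) rewrites (c * 1) into c, reaching cost 7 (bound 7)

((c * a) * (c * a))   [cost 7]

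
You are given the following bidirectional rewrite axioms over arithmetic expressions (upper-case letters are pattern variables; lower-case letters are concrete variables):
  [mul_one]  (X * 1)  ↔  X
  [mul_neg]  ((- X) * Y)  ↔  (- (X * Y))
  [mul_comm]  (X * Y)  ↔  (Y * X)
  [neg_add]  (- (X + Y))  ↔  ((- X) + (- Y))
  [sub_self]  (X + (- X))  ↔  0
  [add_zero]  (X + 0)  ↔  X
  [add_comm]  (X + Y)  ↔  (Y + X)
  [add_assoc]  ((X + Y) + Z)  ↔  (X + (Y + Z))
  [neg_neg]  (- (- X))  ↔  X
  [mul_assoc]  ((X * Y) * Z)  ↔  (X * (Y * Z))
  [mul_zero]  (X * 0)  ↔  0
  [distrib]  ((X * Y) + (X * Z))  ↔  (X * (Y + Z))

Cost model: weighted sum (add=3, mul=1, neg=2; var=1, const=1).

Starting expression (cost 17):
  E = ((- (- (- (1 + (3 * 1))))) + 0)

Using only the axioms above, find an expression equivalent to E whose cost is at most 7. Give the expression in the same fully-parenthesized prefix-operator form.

1. [add_zero →] ((- (- (- (1 + (3 * 1))))) + 0)  →  (- (- (- (1 + (3 * 1)))))
2. [neg_neg →] (- (- (- (1 + (3 * 1)))))  →  (- (1 + (3 * 1)))
3. [mul_one →] (3 * 1)  →  3;  cost 7 ≤ 7, done

(- (1 + 3))   [cost 7]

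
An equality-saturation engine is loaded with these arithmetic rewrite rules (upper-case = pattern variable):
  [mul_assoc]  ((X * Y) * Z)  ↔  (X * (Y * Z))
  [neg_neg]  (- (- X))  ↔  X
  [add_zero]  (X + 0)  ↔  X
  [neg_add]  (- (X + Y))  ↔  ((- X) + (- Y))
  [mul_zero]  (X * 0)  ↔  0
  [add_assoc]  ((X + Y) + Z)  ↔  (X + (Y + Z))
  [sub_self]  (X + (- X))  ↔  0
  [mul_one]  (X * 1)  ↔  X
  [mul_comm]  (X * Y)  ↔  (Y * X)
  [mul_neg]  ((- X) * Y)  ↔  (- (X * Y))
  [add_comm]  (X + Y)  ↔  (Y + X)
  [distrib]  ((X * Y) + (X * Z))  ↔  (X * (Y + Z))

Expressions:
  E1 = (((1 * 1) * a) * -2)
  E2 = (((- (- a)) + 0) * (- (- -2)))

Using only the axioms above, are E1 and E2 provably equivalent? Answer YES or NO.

step 1: mul_one (→) rewrites (1 * 1) into 1, now ((1 * a) * -2)
step 2: mul_comm (→) rewrites (1 * a) into (a * 1), now ((a * 1) * -2)
step 3: mul_one (→) rewrites (a * 1) into a, now (a * -2)
step 4: add_zero (←) rewrites a into (a + 0), now ((a + 0) * -2)
step 5: neg_neg (←) rewrites a into (- (- a)), now (((- (- a)) + 0) * -2)
step 6: neg_neg (←) rewrites -2 into (- (- -2)), which is E2

YES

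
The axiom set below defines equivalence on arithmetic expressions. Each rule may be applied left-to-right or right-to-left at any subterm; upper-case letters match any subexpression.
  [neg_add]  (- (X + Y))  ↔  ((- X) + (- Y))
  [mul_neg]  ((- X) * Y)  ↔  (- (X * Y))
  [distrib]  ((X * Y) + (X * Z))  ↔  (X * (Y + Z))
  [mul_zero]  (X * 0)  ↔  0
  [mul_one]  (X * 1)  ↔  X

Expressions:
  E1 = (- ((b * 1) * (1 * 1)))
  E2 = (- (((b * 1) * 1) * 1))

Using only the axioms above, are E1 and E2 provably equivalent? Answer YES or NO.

1. [mul_one →] (1 * 1)  →  1;  E1 = (- ((b * 1) * 1))
2. [mul_one ←] ((b * 1) * 1)  →  (((b * 1) * 1) * 1);  this is E2

YES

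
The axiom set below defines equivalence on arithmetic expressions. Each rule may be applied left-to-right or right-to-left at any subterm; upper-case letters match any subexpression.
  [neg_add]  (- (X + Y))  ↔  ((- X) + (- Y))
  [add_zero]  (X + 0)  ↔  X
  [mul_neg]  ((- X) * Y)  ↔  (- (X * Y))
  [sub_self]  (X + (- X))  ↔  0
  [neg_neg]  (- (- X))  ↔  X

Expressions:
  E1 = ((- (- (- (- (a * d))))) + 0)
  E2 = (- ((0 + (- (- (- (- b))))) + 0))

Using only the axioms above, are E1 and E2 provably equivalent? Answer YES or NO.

Every axiom is a valid identity, so a rewrite proof would force E1 and E2 to agree under every assignment.
At a=0, b=1, d=0: E1 = 0 but E2 = -1; they differ, so no derivation exists.

NO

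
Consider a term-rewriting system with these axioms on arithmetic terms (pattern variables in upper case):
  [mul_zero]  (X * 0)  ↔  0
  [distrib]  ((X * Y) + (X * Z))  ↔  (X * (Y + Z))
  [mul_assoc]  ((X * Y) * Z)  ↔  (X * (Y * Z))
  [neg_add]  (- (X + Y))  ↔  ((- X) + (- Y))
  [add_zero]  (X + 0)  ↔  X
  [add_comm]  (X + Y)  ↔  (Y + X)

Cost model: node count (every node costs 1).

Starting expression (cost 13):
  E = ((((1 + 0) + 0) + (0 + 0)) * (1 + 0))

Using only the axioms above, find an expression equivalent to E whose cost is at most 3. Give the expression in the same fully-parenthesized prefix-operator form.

(1 * 1)   [cost 3]

1. [add_zero →] ((1 + 0) + 0)  →  (1 + 0);  E = (((1 + 0) + (0 + 0)) * (1 + 0))
2. [add_comm →] ((1 + 0) + (0 + 0))  →  ((0 + 0) + (1 + 0));  E = (((0 + 0) + (1 + 0)) * (1 + 0))
3. [add_zero →] (1 + 0)  →  1;  E = (((0 + 0) + (1 + 0)) * 1)
4. [add_zero →] (1 + 0)  →  1;  E = (((0 + 0) + 1) * 1)
5. [add_zero →] (0 + 0)  →  0;  E = ((0 + 1) * 1)
6. [add_comm →] (0 + 1)  →  (1 + 0);  E = ((1 + 0) * 1)
7. [add_zero →] (1 + 0)  →  1;  cost 3 ≤ 3, done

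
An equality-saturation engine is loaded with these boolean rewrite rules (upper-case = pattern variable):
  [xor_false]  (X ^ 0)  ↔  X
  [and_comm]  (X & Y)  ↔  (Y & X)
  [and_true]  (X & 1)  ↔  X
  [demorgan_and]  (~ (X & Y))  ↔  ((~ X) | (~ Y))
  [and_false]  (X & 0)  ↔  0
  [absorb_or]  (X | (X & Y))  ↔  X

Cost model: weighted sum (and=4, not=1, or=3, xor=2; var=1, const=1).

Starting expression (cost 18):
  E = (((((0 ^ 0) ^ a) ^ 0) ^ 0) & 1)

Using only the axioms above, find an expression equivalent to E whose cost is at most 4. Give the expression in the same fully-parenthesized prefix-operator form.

(0 ^ a)   [cost 4]

step 1: xor_false (→) rewrites (0 ^ 0) into 0, now ((((0 ^ a) ^ 0) ^ 0) & 1)
step 2: xor_false (→) rewrites ((0 ^ a) ^ 0) into (0 ^ a), now (((0 ^ a) ^ 0) & 1)
step 3: and_true (→) rewrites (((0 ^ a) ^ 0) & 1) into ((0 ^ a) ^ 0)
step 4: xor_false (→) rewrites ((0 ^ a) ^ 0) into (0 ^ a), reaching cost 4 (bound 4)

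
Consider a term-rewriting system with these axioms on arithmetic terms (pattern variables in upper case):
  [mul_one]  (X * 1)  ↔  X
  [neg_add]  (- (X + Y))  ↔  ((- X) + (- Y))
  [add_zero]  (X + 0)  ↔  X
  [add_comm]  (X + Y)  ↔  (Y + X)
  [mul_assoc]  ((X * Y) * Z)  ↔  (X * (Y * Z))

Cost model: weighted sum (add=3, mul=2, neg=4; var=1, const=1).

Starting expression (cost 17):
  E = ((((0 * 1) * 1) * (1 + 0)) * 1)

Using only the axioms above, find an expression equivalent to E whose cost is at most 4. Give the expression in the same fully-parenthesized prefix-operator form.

step 1: mul_one (→) rewrites ((0 * 1) * 1) into (0 * 1), now (((0 * 1) * (1 + 0)) * 1)
step 2: mul_one (→) rewrites (0 * 1) into 0, now ((0 * (1 + 0)) * 1)
step 3: add_zero (→) rewrites (1 + 0) into 1, now ((0 * 1) * 1)
step 4: mul_one (→) rewrites ((0 * 1) * 1) into (0 * 1), reaching cost 4 (bound 4)

(0 * 1)   [cost 4]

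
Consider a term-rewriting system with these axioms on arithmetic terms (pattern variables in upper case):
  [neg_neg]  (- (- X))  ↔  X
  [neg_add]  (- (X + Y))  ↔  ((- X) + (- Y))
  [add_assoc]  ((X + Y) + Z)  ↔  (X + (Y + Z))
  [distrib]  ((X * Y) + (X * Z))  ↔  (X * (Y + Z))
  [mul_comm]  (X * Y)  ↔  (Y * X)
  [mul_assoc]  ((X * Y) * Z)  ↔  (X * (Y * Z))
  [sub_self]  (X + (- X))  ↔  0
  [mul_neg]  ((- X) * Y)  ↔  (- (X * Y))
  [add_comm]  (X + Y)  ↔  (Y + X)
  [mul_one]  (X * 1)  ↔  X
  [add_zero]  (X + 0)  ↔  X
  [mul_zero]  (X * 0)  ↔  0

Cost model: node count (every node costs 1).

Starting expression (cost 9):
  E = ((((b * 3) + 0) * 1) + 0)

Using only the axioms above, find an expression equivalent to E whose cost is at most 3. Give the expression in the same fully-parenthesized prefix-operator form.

step 1: add_zero (→) rewrites ((((b * 3) + 0) * 1) + 0) into (((b * 3) + 0) * 1)
step 2: add_zero (→) rewrites ((b * 3) + 0) into (b * 3), now ((b * 3) * 1)
step 3: mul_one (→) rewrites ((b * 3) * 1) into (b * 3), reaching cost 3 (bound 3)

(b * 3)   [cost 3]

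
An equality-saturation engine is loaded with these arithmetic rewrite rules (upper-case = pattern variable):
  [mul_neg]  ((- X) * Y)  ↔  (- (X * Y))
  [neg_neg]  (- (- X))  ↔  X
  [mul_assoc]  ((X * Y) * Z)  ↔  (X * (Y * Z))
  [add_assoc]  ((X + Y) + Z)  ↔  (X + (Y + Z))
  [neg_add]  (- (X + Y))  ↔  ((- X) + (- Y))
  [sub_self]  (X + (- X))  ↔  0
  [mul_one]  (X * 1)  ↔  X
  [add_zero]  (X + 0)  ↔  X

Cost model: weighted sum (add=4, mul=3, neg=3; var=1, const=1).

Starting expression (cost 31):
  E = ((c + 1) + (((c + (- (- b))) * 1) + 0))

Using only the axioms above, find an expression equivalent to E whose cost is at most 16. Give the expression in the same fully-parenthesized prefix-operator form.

((c + 1) + (c + b))   [cost 16]

(1) ((c + (- (- b))) * 1)  =[mul_one →]=  (c + (- (- b)))    ⊢ ((c + 1) + ((c + (- (- b))) + 0))
(2) (- (- b))  =[neg_neg →]=  b    ⊢ ((c + 1) + ((c + b) + 0))
(3) ((c + b) + 0)  =[add_zero →]=  (c + b)    ⊢ cost 16, within 16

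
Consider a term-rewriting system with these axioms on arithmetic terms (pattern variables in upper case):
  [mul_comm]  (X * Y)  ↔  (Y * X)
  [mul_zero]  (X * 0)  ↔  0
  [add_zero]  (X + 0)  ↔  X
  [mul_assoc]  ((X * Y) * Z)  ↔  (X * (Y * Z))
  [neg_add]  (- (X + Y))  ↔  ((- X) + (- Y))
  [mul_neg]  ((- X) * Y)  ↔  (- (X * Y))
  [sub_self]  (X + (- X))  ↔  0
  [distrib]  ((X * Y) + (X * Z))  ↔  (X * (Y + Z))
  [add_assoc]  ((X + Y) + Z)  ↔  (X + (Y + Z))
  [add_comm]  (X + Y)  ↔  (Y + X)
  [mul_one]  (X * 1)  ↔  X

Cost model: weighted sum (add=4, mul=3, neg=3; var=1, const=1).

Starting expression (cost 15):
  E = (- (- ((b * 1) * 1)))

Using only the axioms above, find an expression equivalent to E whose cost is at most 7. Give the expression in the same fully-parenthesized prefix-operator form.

(- (- b))   [cost 7]

step 1: mul_assoc (→) rewrites ((b * 1) * 1) into (b * (1 * 1)), now (- (- (b * (1 * 1))))
step 2: mul_one (→) rewrites (1 * 1) into 1, now (- (- (b * 1)))
step 3: mul_one (→) rewrites (b * 1) into b, reaching cost 7 (bound 7)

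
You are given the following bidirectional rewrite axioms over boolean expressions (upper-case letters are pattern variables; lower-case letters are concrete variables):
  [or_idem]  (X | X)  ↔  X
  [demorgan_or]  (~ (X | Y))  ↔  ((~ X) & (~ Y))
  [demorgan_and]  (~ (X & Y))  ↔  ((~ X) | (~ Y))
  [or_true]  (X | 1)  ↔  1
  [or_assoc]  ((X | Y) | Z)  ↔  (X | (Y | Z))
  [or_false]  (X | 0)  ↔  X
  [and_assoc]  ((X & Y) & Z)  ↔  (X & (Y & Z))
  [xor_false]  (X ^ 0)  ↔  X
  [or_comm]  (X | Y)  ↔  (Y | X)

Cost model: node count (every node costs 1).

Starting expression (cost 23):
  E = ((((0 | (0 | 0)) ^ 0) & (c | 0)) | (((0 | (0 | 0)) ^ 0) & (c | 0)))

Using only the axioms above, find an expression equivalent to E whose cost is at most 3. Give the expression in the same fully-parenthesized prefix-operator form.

(0 & c)   [cost 3]

1. [or_idem →] ((((0 | (0 | 0)) ^ 0) & (c | 0)) | (((0 | (0 | 0)) ^ 0) & (c | 0)))  →  (((0 | (0 | 0)) ^ 0) & (c | 0))
2. [or_false →] (c | 0)  →  c;  E = (((0 | (0 | 0)) ^ 0) & c)
3. [or_false →] (0 | 0)  →  0;  E = (((0 | 0) ^ 0) & c)
4. [xor_false →] ((0 | 0) ^ 0)  →  (0 | 0);  E = ((0 | 0) & c)
5. [or_idem →] (0 | 0)  →  0;  cost 3 ≤ 3, done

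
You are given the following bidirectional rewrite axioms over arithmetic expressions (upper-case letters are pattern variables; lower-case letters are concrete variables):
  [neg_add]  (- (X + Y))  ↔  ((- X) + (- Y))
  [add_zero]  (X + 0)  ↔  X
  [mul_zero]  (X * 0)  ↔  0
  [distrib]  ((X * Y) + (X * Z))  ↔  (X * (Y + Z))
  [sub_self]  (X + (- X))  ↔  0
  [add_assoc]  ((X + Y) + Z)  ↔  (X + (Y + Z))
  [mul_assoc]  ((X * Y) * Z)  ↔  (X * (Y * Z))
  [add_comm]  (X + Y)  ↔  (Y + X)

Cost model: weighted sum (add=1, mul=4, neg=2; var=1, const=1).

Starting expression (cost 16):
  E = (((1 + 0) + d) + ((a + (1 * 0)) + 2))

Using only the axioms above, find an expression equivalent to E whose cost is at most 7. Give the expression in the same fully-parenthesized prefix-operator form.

(1) (1 * 0)  =[mul_zero →]=  0    ⊢ (((1 + 0) + d) + ((a + 0) + 2))
(2) (a + 0)  =[add_zero →]=  a    ⊢ (((1 + 0) + d) + (a + 2))
(3) (1 + 0)  =[add_zero →]=  1    ⊢ cost 7, within 7

((1 + d) + (a + 2))   [cost 7]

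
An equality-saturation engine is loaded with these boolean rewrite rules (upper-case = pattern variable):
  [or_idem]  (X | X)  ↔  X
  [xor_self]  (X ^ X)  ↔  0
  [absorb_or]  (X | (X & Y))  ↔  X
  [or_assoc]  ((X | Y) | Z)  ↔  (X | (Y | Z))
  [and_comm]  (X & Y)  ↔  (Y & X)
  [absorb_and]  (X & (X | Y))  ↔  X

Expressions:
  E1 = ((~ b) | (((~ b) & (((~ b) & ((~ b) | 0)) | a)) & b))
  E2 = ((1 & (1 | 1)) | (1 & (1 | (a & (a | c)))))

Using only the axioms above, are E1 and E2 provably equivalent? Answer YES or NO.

Every axiom is a valid identity, so a rewrite proof would force E1 and E2 to agree under every assignment.
At a=0, b=1, c=0: E1 = 0 but E2 = 1; they differ, so no derivation exists.

NO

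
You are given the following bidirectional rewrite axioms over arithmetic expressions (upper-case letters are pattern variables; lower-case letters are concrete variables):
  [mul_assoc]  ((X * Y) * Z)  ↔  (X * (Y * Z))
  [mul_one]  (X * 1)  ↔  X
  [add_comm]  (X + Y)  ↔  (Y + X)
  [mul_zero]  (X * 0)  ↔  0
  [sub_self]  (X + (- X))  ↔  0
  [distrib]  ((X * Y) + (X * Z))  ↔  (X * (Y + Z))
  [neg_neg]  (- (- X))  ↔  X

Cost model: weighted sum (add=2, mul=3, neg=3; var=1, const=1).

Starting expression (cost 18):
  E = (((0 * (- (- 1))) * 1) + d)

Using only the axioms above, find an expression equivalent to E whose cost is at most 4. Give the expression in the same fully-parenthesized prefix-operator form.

step 1: mul_one (→) rewrites ((0 * (- (- 1))) * 1) into (0 * (- (- 1))), now ((0 * (- (- 1))) + d)
step 2: neg_neg (→) rewrites (- (- 1)) into 1, now ((0 * 1) + d)
step 3: mul_one (→) rewrites (0 * 1) into 0, reaching cost 4 (bound 4)

(0 + d)   [cost 4]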